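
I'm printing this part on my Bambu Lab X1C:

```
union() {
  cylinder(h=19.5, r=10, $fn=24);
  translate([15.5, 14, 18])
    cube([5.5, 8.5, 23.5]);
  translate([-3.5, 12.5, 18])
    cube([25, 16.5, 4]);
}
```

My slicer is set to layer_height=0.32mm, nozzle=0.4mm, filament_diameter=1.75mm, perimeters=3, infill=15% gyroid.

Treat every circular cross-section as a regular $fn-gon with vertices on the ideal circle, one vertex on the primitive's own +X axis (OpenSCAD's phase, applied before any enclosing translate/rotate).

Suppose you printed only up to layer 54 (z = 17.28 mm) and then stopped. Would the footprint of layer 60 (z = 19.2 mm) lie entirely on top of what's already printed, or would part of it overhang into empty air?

part overhangs

Compare the two slices. At z = 17.28: the r=10 cylinder contributes a regular 24-gon of circumradius 10 (area = (24/2)·10.000²·sin(360°/24) = 310.58 mm²); the cube at (15.5, 14) is not intersected at this z (z outside [18, 41.5]); the cube at (-3.5, 12.5) is absent (z outside [18, 22]); Combining (union): only the r=10 cylinder is present, so the union is just that shape — area = 310.58 mm². At z = 19.2: the r=10 cylinder gives a regular 24-gon of circumradius 10 (constant along its height) (area = (24/2)·10.000²·sin(360°/24) = 310.58 mm²); the cube at (15.5, 14) (footprint 5.5×8.5) is included at this height (area 46.75 mm²); the cube at (-3.5, 12.5) is present — its section is the full 25×16.5 rectangle (area 412.50 mm²); Merging all regions: the regions partially overlap — summed areas 769.83 mm² minus the doubly-counted overlap 46.75 mm² gives 723.08 mm² — area = 723.08 mm². Checking containment: at z = 19.2 the cross-section extends beyond the z = 17.28 cross-section by about 412.50 mm².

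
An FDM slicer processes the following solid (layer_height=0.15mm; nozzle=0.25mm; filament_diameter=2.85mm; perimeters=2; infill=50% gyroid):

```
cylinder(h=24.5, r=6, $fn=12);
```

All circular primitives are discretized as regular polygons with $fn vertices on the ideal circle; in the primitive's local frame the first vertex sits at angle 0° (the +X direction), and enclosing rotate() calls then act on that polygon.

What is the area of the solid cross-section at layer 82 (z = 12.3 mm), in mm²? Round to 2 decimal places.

108.00 mm²

At z = 12.3 mm: the r=6 cylinder gives a regular 12-gon of circumradius 6 (constant along its height) (area = (12/2)·6.000²·sin(360°/12) = 108.00 mm²). Overall, the cross-section is a single solid region. Net area = 108.00 mm².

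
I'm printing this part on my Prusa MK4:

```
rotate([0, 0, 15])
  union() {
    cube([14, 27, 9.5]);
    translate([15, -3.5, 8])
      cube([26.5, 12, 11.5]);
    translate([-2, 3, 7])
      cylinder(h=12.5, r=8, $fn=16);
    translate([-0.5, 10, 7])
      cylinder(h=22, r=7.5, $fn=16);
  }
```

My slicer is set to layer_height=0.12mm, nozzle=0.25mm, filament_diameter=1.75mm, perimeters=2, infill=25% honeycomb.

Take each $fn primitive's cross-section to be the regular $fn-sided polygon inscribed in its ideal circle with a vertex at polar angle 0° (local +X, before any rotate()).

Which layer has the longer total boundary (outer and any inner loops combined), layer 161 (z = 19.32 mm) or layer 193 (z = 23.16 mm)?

Layer 161 (z = 19.32): the cube does not reach this height (z outside [0, 9.5]); the cube at (15, -3.5) (footprint 26.5×12) is included at this height (perimeter 77.00 mm); the cylinder at (-2, 3): section is a regular 16-gon, circumradius r=8 (perimeter = 2·16·8.000·sin(180°/16) = 49.94 mm); the r=7.5 cylinder at (-0.5, 10) gives a regular 16-gon of circumradius 7.5 (constant along its height) (perimeter = 2·16·7.500·sin(180°/16) = 46.82 mm); Combining (union): the regions partially overlap (shared area 78.44 mm²), so the edge portions inside another operand are dropped and the merged outline is re-measured after clipping — boundary = 140.38 mm; (rotated 15° about Z; rotation is an isometry so areas/perimeters/island counts are preserved). So its perimeter = 140.38 mm. Layer 193 (z = 23.16): the cube does not reach this height (z outside [0, 9.5]); the cube at (15, -3.5) is absent (z outside [8, 19.5]); the cylinder at (-2, 3) does not reach this height (z outside [7, 19.5]); the r=7.5 cylinder at (-0.5, 10) contributes a regular 16-gon of circumradius 7.5 (perimeter = 2·16·7.500·sin(180°/16) = 46.82 mm); Combining (union): only the r=7.5 cylinder at (-0.5, 10) is present, so the union is just that shape — boundary = 46.82 mm; (whole slice rotated 15° about Z — lengths, areas and connectivity unchanged). So its perimeter = 46.82 mm. Layer 161 is larger (140.38 vs 46.82 mm).

layer 161 (z = 19.32 mm)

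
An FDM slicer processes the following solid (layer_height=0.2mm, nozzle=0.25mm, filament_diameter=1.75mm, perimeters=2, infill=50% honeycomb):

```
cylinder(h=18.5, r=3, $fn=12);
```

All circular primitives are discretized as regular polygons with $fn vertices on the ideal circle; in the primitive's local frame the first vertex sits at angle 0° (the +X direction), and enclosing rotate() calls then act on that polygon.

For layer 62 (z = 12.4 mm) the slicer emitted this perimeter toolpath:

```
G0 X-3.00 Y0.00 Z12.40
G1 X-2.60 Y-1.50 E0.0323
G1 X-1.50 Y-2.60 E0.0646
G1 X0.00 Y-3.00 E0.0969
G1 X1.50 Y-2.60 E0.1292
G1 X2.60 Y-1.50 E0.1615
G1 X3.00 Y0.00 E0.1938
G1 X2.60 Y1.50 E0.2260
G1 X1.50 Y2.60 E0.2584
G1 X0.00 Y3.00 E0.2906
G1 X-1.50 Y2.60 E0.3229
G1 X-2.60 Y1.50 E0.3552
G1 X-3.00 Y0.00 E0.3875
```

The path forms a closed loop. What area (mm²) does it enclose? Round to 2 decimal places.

Apply the shoelace formula to the sequence of (X, Y) vertices; enclosed area = 27.02 mm².

27.02 mm²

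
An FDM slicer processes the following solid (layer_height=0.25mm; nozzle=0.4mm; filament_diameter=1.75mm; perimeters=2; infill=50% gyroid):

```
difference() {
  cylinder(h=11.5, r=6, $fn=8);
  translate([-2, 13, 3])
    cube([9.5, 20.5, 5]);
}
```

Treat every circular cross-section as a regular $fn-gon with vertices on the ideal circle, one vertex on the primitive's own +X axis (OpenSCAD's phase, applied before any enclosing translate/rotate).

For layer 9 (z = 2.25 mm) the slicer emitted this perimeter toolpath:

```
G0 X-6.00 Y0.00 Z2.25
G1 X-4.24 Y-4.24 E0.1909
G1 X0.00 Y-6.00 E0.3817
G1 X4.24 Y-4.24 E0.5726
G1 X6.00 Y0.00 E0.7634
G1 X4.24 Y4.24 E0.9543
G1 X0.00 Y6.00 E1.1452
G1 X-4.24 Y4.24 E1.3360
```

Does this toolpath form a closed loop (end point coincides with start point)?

no

Start point (G0): (-6.00, 0.00). End point (last G1): the path does not return to the start — open.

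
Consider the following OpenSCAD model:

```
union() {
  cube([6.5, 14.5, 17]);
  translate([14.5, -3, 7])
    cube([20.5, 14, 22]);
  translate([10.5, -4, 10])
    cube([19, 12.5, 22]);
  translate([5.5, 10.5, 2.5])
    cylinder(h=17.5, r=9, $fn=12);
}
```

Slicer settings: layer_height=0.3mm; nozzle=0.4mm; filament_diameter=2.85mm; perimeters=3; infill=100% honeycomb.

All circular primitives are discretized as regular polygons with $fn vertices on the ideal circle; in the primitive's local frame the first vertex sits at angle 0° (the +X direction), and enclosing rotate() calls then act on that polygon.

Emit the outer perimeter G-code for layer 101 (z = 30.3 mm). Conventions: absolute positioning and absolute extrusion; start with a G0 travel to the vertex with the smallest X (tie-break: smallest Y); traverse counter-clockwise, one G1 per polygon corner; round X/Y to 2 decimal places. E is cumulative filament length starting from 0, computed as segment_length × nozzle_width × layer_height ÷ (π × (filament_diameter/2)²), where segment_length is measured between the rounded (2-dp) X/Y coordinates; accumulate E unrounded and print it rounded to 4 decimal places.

At z = 30.3 mm: the cube is not intersected at this z (z outside [0, 17]); the cube at (14.5, -3) does not reach this height (z outside [7, 29]); the 19×12.5 cube at (10.5, -4) contributes its full rectangle; the cylinder at (5.5, 10.5) is absent (z outside [2.5, 20]); Combining (union): only the 19×12.5 cube at (10.5, -4) is present, so the union is just that shape — 1 connected region. The outline is a single polygon with 4 vertices. Extrusion per mm of travel: 0.4 × 0.3 / (π × 1.425²) = 0.018811. Accumulating E over each segment gives final E = 1.1851.

G0 X10.50 Y-4.00 Z30.30
G1 X29.50 Y-4.00 E0.3574
G1 X29.50 Y8.50 E0.5925
G1 X10.50 Y8.50 E0.9499
G1 X10.50 Y-4.00 E1.1851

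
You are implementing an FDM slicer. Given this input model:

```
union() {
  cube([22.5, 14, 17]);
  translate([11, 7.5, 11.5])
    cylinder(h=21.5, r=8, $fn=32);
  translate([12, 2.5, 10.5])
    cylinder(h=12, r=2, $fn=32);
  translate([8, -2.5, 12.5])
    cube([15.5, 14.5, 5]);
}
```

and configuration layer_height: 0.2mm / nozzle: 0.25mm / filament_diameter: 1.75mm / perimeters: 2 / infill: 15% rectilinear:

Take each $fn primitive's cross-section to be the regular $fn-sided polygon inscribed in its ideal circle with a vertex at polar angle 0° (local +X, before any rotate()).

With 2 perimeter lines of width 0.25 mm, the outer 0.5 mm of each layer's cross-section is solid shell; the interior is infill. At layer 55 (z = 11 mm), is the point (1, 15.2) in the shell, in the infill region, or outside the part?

outside

At z = 11 mm: the 22.5×14 cube contributes its full rectangle; the cylinder at (11, 7.5) is absent (z outside [11.5, 33]); the r=2 cylinder at (12, 2.5) contributes a regular 32-gon of circumradius 2; the cube at (8, -2.5) does not reach this height (z outside [12.5, 17.5]); Merging all regions: the r=2 cylinder at (12, 2.5) lies entirely inside the 22.5×14 cube, so the union is just the 22.5×14 cube — 1 connected region. Overall, the cross-section is a single solid region. The nearest boundary edge runs (0.00, 14.00)→(22.50, 14.00); distance from the point to it = 1.20 mm. The point is not inside any of the regions above, so it lies outside the cross-section (1.20 mm from the nearest boundary).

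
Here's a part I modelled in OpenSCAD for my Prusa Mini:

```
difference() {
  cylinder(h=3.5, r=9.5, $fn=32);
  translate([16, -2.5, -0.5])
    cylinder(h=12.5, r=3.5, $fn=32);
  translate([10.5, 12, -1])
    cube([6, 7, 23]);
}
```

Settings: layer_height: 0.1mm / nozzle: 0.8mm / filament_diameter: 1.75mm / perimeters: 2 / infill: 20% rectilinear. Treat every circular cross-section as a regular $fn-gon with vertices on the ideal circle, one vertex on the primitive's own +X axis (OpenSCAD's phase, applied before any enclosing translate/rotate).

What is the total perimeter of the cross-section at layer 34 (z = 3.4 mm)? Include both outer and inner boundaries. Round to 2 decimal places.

59.59 mm

At z = 3.4 mm: the r=9.5 cylinder contributes a regular 32-gon of circumradius 9.5 (perimeter = 2·32·9.500·sin(180°/32) = 59.59 mm); the r=3.5 cylinder at (16, -2.5) gives a regular 32-gon of circumradius 3.5 (constant along its height) (perimeter = 2·32·3.500·sin(180°/32) = 21.96 mm); the cube at (10.5, 12) (footprint 6×7) is included at this height (perimeter 26.00 mm); Taking the first minus the rest: starting from the r=9.5 cylinder, the r=3.5 cylinder at (16, -2.5) misses the remaining region (no effect); the 6×7 cube at (10.5, 12) misses the remaining region (no effect) — boundary = 59.59 mm. Overall, the cross-section is a single solid region. Total boundary length (outer) = 59.59 mm.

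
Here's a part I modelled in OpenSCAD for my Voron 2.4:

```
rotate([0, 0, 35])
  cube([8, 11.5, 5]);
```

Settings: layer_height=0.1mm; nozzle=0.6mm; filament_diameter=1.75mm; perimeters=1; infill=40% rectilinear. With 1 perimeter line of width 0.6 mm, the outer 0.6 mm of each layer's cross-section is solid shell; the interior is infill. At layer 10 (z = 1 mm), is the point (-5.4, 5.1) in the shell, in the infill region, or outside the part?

outside

At z = 1 mm: the 8×11.5 cube contributes its full rectangle; (whole slice rotated 35° about Z — lengths, areas and connectivity unchanged). Overall, the cross-section is a single solid region. Undo the 35° rotation: the query point maps to (-1.498, 7.275) in the un-rotated model frame. The nearest boundary edge runs (0.00, 11.50)→(0.00, 0.00); distance from the point to it = 1.50 mm. The point is not inside any of the regions above, so it lies outside the cross-section (1.50 mm from the nearest boundary).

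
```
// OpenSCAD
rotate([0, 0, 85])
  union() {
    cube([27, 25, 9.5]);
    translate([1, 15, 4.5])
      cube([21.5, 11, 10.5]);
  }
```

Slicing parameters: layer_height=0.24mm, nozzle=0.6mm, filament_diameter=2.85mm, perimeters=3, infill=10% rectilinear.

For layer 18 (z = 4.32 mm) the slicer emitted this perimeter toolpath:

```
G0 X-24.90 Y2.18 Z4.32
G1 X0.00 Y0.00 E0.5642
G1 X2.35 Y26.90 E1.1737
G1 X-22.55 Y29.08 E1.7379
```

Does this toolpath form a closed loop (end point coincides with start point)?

no

Start point (G0): (-24.90, 2.18). End point (last G1): the path does not return to the start — open.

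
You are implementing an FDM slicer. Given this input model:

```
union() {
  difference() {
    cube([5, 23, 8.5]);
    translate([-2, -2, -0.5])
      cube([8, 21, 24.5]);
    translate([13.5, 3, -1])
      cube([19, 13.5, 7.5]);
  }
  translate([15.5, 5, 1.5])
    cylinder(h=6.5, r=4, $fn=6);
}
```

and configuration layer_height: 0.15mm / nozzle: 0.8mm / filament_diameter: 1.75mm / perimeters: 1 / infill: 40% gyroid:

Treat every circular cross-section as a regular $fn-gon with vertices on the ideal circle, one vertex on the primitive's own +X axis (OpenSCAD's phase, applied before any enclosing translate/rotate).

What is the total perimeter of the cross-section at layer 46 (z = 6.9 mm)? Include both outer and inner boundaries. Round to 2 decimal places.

42.00 mm

At z = 6.9 mm: the 5×23 cube contributes its full rectangle (perimeter 56.00 mm); the cube at (-2, -2) (footprint 8×21) is included at this height (perimeter 58.00 mm); the cube at (13.5, 3) does not reach this height (z outside [-1, 6.5]); Subtracting the remaining from the first: starting from the 5×23 cube, the 8×21 cube at (-2, -2) partially overlaps it — only the 95.00 mm² overlap (of its 168.00 mm²) is removed, clipping the outline — boundary = 18.00 mm; the r=4 cylinder at (15.5, 5) contributes a regular 6-gon of circumradius 4 (perimeter = 2·6·4.000·sin(180°/6) = 24.00 mm); Combining (union): the 2 present regions are separate (no shared area or edge), so areas and boundary lengths simply add and each stays a separate island — boundary = 42.00 mm. Overall, the cross-section has 2 separate islands. Total boundary length (outer) = 42.00 mm.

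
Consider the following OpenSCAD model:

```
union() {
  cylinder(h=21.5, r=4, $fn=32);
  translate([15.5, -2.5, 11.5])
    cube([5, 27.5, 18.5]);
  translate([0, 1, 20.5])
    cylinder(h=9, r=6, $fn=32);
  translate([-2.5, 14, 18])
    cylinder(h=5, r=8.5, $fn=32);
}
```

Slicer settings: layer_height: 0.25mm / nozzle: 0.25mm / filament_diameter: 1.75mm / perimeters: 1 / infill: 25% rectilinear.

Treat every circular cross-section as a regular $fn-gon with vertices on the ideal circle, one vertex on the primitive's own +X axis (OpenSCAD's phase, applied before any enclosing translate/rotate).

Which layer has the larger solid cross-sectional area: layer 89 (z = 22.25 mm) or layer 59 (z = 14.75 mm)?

Layer 89 (z = 22.25): the cylinder is absent (z outside [0, 21.5]); the cube at (15.5, -2.5) (footprint 5×27.5) is included at this height (area 137.50 mm²); the r=6 cylinder at (0, 1) gives a regular 32-gon of circumradius 6 (constant along its height) (area = (32/2)·6.000²·sin(360°/32) = 112.37 mm²); the r=8.5 cylinder at (-2.5, 14) gives a regular 32-gon of circumradius 8.5 (constant along its height) (area = (32/2)·8.500²·sin(360°/32) = 225.52 mm²); Combining (union): the regions partially overlap — summed areas 475.40 mm² minus the doubly-counted overlap 4.65 mm² gives 470.74 mm² — area = 470.74 mm². So its area = 470.74 mm². Layer 59 (z = 14.75): the r=4 cylinder gives a regular 32-gon of circumradius 4 (constant along its height) (area = (32/2)·4.000²·sin(360°/32) = 49.94 mm²); the cube at (15.5, -2.5) is present — its section is the full 5×27.5 rectangle (area 137.50 mm²); the cylinder at (0, 1) is not intersected at this z (z outside [20.5, 29.5]); the cylinder at (-2.5, 14) is absent (z outside [18, 23]); Taking the union: the 2 present regions are separate (no shared area or edge), so areas and boundary lengths simply add and each stays a separate island — area = 187.44 mm². So its area = 187.44 mm². Layer 89 is larger (470.74 vs 187.44 mm²).

layer 89 (z = 22.25 mm)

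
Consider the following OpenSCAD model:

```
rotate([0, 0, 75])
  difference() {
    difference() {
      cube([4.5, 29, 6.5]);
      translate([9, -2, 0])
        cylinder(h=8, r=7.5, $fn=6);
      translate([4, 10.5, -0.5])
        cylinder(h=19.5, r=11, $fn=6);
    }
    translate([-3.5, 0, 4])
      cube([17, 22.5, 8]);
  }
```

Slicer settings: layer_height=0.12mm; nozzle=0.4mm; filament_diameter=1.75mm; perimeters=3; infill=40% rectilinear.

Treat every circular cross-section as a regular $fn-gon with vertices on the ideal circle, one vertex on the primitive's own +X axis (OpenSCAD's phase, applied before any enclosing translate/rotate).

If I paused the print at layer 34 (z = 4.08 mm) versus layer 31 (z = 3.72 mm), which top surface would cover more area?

Layer 34 (z = 4.08): the 4.5×29 cube contributes its full rectangle (area 130.50 mm²); the cylinder at (9, -2): section is a regular 6-gon, circumradius r=7.5 (area = (6/2)·7.500²·sin(360°/6) = 146.14 mm²); the r=11 cylinder at (4, 10.5) gives a regular 6-gon of circumradius 11 (constant along its height) (area = (6/2)·11.000²·sin(360°/6) = 314.37 mm²); Subtracting the remaining from the first: starting from the 4.5×29 cube (130.50 mm²), the r=7.5 cylinder at (9, -2) partially overlaps it — only the 2.95 mm² overlap (of its 146.14 mm²) is removed, clipping the outline; the r=11 cylinder at (4, 10.5) partially overlaps it — only the 84.31 mm² overlap (of its 314.37 mm²) is removed, clipping the outline — area = 43.24 mm²; the cube at (-3.5, 0) (footprint 17×22.5) is included at this height (area 382.50 mm²); Taking the first minus the rest: starting from the result so far (43.24 mm²), the 17×22.5 cube at (-3.5, 0) partially overlaps it — only the 13.99 mm² overlap (of its 382.50 mm²) is removed, clipping the outline — area = 29.25 mm²; (rotated 75° about Z; rotation is an isometry so areas/perimeters/island counts are preserved). So its area = 29.25 mm². Layer 31 (z = 3.72): the 4.5×29 cube contributes its full rectangle (area 130.50 mm²); the r=7.5 cylinder at (9, -2) contributes a regular 6-gon of circumradius 7.5 (area = (6/2)·7.500²·sin(360°/6) = 146.14 mm²); the cylinder at (4, 10.5): section is a regular 6-gon, circumradius r=11 (area = (6/2)·11.000²·sin(360°/6) = 314.37 mm²); Subtracting the remaining from the first: starting from the 4.5×29 cube (130.50 mm²), the r=7.5 cylinder at (9, -2) partially overlaps it — only the 2.95 mm² overlap (of its 146.14 mm²) is removed, clipping the outline; the r=11 cylinder at (4, 10.5) partially overlaps it — only the 84.31 mm² overlap (of its 314.37 mm²) is removed, clipping the outline — area = 43.24 mm²; the cube at (-3.5, 0) is absent (z outside [4, 12]); After the difference (first − rest): none of the subtracted shapes is present at this height, so that combined region is unchanged — area = 43.24 mm²; (whole slice rotated 75° about Z — lengths, areas and connectivity unchanged). So its area = 43.24 mm². Layer 31 is larger (43.24 vs 29.25 mm²).

layer 31 (z = 3.72 mm)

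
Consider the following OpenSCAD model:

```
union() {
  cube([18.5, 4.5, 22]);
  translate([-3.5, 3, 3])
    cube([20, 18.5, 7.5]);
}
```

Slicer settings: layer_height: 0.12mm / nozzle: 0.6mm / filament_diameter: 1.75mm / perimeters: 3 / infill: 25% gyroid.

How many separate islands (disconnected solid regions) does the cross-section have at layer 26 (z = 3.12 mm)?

1

At z = 3.12 mm: the 18.5×4.5 cube contributes its full rectangle; the cube at (-3.5, 3) is present — its section is the full 20×18.5 rectangle; Combining (union): the regions partially overlap (shared area 24.75 mm²), so overlapping operands fuse into one piece — 1 connected region. Overall, the cross-section is a single solid region. Island count = 1.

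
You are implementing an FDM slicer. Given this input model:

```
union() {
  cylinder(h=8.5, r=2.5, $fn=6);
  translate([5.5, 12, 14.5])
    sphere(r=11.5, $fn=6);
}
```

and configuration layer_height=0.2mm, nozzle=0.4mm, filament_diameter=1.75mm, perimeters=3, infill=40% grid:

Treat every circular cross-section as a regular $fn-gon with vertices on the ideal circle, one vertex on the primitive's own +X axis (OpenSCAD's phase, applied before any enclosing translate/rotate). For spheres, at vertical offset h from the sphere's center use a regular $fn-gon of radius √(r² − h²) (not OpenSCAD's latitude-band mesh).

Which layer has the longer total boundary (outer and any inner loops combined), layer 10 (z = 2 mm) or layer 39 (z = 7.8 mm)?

layer 39 (z = 7.8 mm)

Layer 10 (z = 2): the cylinder: section is a regular 6-gon, circumradius r=2.5 (perimeter = 2·6·2.500·sin(180°/6) = 15.00 mm); the sphere at (5.5, 12) does not reach this height (|z−center|=12.500 > r=11.5); Merging all regions: only the r=2.5 cylinder is present, so the union is just that shape — boundary = 15.00 mm. So its perimeter = 15.00 mm. Layer 39 (z = 7.8): the r=2.5 cylinder contributes a regular 6-gon of circumradius 2.5 (perimeter = 2·6·2.500·sin(180°/6) = 15.00 mm); the r=11.5 sphere at (5.5, 12) contributes a regular 6-gon of circumradius √(11.5²−6.7²) = 9.347 (perimeter = 2·6·9.347·sin(180°/6) = 56.08 mm); Combining (union): the 2 present regions are separate (no shared area or edge), so areas and boundary lengths simply add and each stays a separate island — boundary = 71.08 mm. So its perimeter = 71.08 mm. Layer 39 is larger (71.08 vs 15.00 mm).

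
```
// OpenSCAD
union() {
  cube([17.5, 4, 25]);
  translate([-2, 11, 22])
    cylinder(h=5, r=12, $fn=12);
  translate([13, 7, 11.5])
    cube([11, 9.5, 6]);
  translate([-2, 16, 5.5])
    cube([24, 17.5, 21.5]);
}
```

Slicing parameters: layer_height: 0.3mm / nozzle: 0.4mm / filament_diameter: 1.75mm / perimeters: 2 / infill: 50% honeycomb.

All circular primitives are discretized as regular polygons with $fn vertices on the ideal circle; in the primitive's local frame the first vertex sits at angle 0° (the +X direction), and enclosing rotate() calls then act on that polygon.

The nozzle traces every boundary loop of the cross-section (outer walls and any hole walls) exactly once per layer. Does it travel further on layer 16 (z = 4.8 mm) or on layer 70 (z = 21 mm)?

layer 70 (z = 21 mm)

Layer 16 (z = 4.8): the cube is present — its section is the full 17.5×4 rectangle (perimeter 43.00 mm); the cylinder at (-2, 11) is not intersected at this z (z outside [22, 27]); the cube at (13, 7) does not reach this height (z outside [11.5, 17.5]); the cube at (-2, 16) is not intersected at this z (z outside [5.5, 27]); Merging all regions: only the 17.5×4 cube is present, so the union is just that shape — boundary = 43.00 mm. So its perimeter = 43.00 mm. Layer 70 (z = 21): the cube (footprint 17.5×4) is included at this height (perimeter 43.00 mm); the cylinder at (-2, 11) does not reach this height (z outside [22, 27]); the cube at (13, 7) is not intersected at this z (z outside [11.5, 17.5]); the 24×17.5 cube at (-2, 16) contributes its full rectangle (perimeter 83.00 mm); Combining (union): the 2 present regions are separate (no shared area or edge), so areas and boundary lengths simply add and each stays a separate island — boundary = 126.00 mm. So its perimeter = 126.00 mm. Layer 70 is larger (126.00 vs 43.00 mm).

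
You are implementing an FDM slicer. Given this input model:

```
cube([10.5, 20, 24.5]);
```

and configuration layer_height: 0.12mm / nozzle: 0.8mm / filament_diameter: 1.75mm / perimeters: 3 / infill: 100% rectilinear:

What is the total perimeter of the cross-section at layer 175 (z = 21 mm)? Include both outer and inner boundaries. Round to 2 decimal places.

61.00 mm

At z = 21 mm: the 10.5×20 cube contributes its full rectangle (perimeter 61.00 mm). Overall, the cross-section is a single solid region. Total boundary length (outer) = 61.00 mm.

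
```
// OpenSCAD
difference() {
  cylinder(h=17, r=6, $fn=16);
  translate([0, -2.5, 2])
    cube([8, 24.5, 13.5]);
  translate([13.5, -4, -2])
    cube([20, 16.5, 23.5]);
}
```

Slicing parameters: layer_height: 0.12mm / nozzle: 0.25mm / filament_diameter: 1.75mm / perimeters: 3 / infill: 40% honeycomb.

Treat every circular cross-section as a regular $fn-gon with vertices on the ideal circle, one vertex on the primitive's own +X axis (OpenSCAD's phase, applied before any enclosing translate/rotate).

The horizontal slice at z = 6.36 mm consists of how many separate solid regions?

1

At z = 6.36 mm: the cylinder: section is a regular 16-gon, circumradius r=6; the cube at (0, -2.5) is present — its section is the full 8×24.5 rectangle; the cube at (13.5, -4) is present — its section is the full 20×16.5 rectangle; Subtracting the remaining from the first: starting from the r=6 cylinder, the 8×24.5 cube at (0, -2.5) partially overlaps it — only the 41.92 mm² overlap (of its 196.00 mm²) is removed, clipping the outline; the 20×16.5 cube at (13.5, -4) misses the remaining region (no effect) — 1 connected region. The result has 1 disconnected region.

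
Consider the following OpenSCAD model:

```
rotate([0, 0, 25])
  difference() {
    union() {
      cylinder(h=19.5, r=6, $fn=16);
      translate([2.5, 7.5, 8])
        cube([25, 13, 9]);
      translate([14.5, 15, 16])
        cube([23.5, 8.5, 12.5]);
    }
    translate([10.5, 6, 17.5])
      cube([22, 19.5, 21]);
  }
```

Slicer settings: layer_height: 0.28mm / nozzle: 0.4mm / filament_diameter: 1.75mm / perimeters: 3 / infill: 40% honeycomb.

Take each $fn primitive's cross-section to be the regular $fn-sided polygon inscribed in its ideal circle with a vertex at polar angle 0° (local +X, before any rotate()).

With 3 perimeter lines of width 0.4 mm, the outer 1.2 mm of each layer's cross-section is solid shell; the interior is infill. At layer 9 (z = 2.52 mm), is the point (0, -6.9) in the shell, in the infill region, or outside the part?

At z = 2.52 mm: the r=6 cylinder gives a regular 16-gon of circumradius 6 (constant along its height); the cube at (2.5, 7.5) is not intersected at this z (z outside [8, 17]); the cube at (14.5, 15) does not reach this height (z outside [16, 28.5]); Taking the union: only the r=6 cylinder is present, so the union is just that shape — 1 connected region; the cube at (10.5, 6) is absent (z outside [17.5, 38.5]); Taking the first minus the rest: none of the subtracted shapes is present at this height, so that combined region is unchanged — 1 connected region; (rotated 25° about Z; rotation is an isometry so areas/perimeters/island counts are preserved). Overall, the cross-section is a single solid region. Undo the 25° rotation: the query point maps to (-2.916, -6.254) in the un-rotated model frame. The nearest boundary edge runs (-4.24, -4.24)→(-2.30, -5.54); distance from the point to it = 0.93 mm. The point is not inside any of the regions above, so it lies outside the cross-section (0.93 mm from the nearest boundary).

outside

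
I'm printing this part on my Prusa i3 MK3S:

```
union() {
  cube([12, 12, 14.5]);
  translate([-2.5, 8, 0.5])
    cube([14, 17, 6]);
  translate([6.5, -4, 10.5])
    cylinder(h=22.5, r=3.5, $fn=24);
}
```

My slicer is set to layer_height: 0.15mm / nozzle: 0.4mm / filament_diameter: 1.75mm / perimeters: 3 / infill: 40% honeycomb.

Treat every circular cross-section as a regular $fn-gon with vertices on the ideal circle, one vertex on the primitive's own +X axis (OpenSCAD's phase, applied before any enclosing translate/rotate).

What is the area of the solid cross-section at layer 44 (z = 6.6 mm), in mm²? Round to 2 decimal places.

144.00 mm²

At z = 6.6 mm: the cube (footprint 12×12) is included at this height (area 144.00 mm²); the cube at (-2.5, 8) does not reach this height (z outside [0.5, 6.5]); the cylinder at (6.5, -4) is absent (z outside [10.5, 33]); Merging all regions: only the 12×12 cube is present, so the union is just that shape — area = 144.00 mm². Overall, the cross-section is a single solid region. Net area = 144.00 mm².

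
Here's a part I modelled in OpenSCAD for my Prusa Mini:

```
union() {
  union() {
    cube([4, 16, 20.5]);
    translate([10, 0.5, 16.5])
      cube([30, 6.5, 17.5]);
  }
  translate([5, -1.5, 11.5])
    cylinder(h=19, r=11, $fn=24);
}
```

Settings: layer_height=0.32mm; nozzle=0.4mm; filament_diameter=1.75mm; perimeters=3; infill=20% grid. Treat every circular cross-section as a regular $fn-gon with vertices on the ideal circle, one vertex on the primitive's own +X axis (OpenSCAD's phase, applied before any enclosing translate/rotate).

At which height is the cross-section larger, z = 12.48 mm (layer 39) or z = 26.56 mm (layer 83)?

layer 83 (z = 26.56 mm)

Layer 39 (z = 12.48): the cube is present — its section is the full 4×16 rectangle (area 64.00 mm²); the cube at (10, 0.5) is absent (z outside [16.5, 34]); Merging all regions: only the 4×16 cube is present, so the union is just that shape — area = 64.00 mm²; the r=11 cylinder at (5, -1.5) contributes a regular 24-gon of circumradius 11 (area = (24/2)·11.000²·sin(360°/24) = 375.81 mm²); Merging all regions: the regions partially overlap — summed areas 439.81 mm² minus the doubly-counted overlap 35.77 mm² gives 404.04 mm² — area = 404.04 mm². So its area = 404.04 mm². Layer 83 (z = 26.56): the cube is not intersected at this z (z outside [0, 20.5]); the 30×6.5 cube at (10, 0.5) contributes its full rectangle (area 195.00 mm²); Merging all regions: only the 30×6.5 cube at (10, 0.5) is present, so the union is just that shape — area = 195.00 mm²; the cylinder at (5, -1.5): section is a regular 24-gon, circumradius r=11 (area = (24/2)·11.000²·sin(360°/24) = 375.81 mm²); Merging all regions: the regions partially overlap — summed areas 570.81 mm² minus the doubly-counted overlap 28.26 mm² gives 542.54 mm² — area = 542.54 mm². So its area = 542.54 mm². Layer 83 is larger (542.54 vs 404.04 mm²).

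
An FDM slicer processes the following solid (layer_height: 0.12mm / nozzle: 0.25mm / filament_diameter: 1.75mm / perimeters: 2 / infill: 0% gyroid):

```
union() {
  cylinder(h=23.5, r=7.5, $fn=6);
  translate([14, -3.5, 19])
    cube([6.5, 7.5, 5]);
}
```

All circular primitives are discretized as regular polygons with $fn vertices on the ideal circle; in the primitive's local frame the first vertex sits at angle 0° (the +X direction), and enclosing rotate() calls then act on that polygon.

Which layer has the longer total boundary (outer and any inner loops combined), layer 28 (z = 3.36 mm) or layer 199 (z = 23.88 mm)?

layer 28 (z = 3.36 mm)

Layer 28 (z = 3.36): the r=7.5 cylinder contributes a regular 6-gon of circumradius 7.5 (perimeter = 2·6·7.500·sin(180°/6) = 45.00 mm); the cube at (14, -3.5) is not intersected at this z (z outside [19, 24]); Merging all regions: only the r=7.5 cylinder is present, so the union is just that shape — boundary = 45.00 mm. So its perimeter = 45.00 mm. Layer 199 (z = 23.88): the cylinder is absent (z outside [0, 23.5]); the cube at (14, -3.5) (footprint 6.5×7.5) is included at this height (perimeter 28.00 mm); Merging all regions: only the 6.5×7.5 cube at (14, -3.5) is present, so the union is just that shape — boundary = 28.00 mm. So its perimeter = 28.00 mm. Layer 28 is larger (45.00 vs 28.00 mm).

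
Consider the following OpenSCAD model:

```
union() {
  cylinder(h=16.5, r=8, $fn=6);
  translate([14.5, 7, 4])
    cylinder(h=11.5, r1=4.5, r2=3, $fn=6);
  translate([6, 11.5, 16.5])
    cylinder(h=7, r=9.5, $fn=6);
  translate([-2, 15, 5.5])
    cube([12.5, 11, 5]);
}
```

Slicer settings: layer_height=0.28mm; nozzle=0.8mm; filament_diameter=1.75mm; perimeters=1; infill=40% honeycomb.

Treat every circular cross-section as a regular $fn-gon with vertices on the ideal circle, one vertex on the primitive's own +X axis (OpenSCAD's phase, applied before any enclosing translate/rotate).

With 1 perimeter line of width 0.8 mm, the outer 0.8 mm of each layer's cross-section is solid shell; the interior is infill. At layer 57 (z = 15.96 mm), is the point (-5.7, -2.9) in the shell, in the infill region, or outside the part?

shell

At z = 15.96 mm: the r=8 cylinder gives a regular 6-gon of circumradius 8 (constant along its height); the cone at (14.5, 7) does not reach this height (z outside [4, 15.5]); the cylinder at (6, 11.5) does not reach this height (z outside [16.5, 23.5]); the cube at (-2, 15) is absent (z outside [5.5, 10.5]); Taking the union: only the r=8 cylinder is present, so the union is just that shape — 1 connected region. Overall, the cross-section is a single solid region. The nearest boundary edge runs (-8.00, 0.00)→(-4.00, -6.93); distance from the point to it = 0.54 mm. The point is inside the cross-section, 0.54 mm from the nearest boundary — within the 0.8 mm shell band (1 × 0.8).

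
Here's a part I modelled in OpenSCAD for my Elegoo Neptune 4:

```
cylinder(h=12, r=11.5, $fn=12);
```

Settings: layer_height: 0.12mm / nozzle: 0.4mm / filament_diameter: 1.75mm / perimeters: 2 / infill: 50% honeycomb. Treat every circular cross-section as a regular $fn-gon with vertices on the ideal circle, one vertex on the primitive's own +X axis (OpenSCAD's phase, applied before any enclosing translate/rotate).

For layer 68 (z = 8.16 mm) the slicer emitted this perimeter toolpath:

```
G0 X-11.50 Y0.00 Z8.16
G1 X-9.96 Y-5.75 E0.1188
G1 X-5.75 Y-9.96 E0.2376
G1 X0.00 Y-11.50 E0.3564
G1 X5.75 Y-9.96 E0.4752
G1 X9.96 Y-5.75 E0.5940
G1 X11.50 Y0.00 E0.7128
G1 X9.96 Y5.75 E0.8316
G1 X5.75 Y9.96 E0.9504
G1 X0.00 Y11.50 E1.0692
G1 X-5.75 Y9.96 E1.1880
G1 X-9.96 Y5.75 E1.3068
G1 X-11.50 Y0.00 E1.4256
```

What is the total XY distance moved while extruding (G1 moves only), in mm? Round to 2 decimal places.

71.44 mm

Sum the Euclidean lengths of each G1 segment: total = 71.44 mm.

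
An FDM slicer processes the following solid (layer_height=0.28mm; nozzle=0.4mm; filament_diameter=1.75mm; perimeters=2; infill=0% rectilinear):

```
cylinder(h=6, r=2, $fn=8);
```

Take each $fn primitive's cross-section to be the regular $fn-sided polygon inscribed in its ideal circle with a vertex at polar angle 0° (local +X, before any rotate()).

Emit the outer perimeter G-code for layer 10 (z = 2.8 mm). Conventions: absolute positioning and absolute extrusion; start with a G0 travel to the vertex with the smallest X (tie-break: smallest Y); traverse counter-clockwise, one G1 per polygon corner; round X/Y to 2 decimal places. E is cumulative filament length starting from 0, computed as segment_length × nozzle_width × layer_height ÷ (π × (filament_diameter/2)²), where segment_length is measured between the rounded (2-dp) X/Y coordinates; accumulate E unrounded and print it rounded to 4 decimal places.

At z = 2.8 mm: the r=2 cylinder contributes a regular 8-gon of circumradius 2. The outline is a single polygon with 8 vertices. Extrusion per mm of travel: 0.4 × 0.28 / (π × 0.875²) = 0.046564. Accumulating E over each segment gives final E = 0.5694.

G0 X-2.00 Y0.00 Z2.80
G1 X-1.41 Y-1.41 E0.0712
G1 X0.00 Y-2.00 E0.1423
G1 X1.41 Y-1.41 E0.2135
G1 X2.00 Y0.00 E0.2847
G1 X1.41 Y1.41 E0.3559
G1 X0.00 Y2.00 E0.4270
G1 X-1.41 Y1.41 E0.4982
G1 X-2.00 Y0.00 E0.5694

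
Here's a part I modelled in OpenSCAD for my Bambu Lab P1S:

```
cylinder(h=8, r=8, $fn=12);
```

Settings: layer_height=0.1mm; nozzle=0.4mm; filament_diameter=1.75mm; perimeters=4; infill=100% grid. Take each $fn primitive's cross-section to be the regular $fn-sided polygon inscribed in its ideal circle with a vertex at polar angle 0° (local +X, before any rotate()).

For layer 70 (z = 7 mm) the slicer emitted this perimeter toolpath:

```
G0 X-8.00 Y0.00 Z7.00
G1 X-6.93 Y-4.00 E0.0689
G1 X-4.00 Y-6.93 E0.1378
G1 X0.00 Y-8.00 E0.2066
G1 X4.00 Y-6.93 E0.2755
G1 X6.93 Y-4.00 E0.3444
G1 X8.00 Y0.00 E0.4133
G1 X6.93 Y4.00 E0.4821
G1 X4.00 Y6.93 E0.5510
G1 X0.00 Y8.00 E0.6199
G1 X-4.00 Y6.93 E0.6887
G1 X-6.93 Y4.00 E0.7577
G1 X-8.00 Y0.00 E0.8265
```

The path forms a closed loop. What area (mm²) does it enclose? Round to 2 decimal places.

192.05 mm²

Apply the shoelace formula to the sequence of (X, Y) vertices; enclosed area = 192.05 mm².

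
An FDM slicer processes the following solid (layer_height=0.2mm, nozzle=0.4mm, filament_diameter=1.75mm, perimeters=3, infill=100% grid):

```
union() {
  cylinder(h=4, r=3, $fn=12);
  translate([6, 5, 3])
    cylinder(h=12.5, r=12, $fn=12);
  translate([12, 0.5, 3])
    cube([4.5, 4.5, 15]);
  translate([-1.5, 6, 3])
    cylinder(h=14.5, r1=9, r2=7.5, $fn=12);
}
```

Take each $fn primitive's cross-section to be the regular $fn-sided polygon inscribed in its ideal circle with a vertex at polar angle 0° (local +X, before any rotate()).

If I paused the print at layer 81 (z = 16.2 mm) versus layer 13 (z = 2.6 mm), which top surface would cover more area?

Layer 81 (z = 16.2): the cylinder is not intersected at this z (z outside [0, 4]); the cylinder at (6, 5) is not intersected at this z (z outside [3, 15.5]); the cube at (12, 0.5) is present — its section is the full 4.5×4.5 rectangle (area 20.25 mm²); the cone at (-1.5, 6): at t=0.910 of its height the radius interpolates to r₁+(r₂−r₁)t = 7.634, giving a regular 12-gon of that circumradius (area = (12/2)·7.634²·sin(360°/12) = 174.86 mm²); Combining (union): the 2 present regions are separate (no shared area or edge), so areas and boundary lengths simply add and each stays a separate island — area = 195.11 mm². So its area = 195.11 mm². Layer 13 (z = 2.6): the r=3 cylinder contributes a regular 12-gon of circumradius 3 (area = (12/2)·3.000²·sin(360°/12) = 27.00 mm²); the cylinder at (6, 5) is absent (z outside [3, 15.5]); the cube at (12, 0.5) is absent (z outside [3, 18]); the cone at (-1.5, 6) is not intersected at this z (z outside [3, 17.5]); Merging all regions: only the r=3 cylinder is present, so the union is just that shape — area = 27.00 mm². So its area = 27.00 mm². Layer 81 is larger (195.11 vs 27.00 mm²).

layer 81 (z = 16.2 mm)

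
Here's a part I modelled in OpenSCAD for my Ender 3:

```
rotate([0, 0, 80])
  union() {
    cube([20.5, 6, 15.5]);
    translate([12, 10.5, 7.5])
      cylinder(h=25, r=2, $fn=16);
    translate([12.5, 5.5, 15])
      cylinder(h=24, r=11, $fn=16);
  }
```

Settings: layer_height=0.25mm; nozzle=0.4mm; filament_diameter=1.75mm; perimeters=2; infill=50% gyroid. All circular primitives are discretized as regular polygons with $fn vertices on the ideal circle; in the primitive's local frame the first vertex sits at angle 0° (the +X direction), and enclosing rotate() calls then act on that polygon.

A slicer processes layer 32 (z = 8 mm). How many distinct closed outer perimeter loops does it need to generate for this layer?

At z = 8 mm: the cube (footprint 20.5×6) is included at this height; the cylinder at (12, 10.5): section is a regular 16-gon, circumradius r=2; the cylinder at (12.5, 5.5) does not reach this height (z outside [15, 39]); Combining (union): the 2 present regions are separate (no shared area or edge), so areas and boundary lengths simply add and each stays a separate island — 2 connected regions; (whole slice rotated 80° about Z — lengths, areas and connectivity unchanged). The result has 2 disconnected regions.

2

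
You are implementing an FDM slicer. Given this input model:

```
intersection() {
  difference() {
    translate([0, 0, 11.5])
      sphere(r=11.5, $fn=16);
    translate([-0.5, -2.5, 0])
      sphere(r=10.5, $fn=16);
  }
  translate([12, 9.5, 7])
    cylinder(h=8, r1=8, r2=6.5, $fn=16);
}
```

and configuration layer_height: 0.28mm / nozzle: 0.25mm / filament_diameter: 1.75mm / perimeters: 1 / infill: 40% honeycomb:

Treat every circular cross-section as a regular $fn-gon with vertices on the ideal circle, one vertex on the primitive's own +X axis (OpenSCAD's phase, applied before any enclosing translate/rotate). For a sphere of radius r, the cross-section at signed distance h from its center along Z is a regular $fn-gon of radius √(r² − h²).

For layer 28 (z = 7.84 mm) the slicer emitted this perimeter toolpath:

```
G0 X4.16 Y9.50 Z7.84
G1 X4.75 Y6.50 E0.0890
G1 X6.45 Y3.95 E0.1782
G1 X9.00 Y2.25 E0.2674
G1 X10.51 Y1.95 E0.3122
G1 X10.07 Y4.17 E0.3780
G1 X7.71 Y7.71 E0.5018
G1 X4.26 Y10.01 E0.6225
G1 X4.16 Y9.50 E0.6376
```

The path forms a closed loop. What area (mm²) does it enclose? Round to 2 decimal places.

Apply the shoelace formula to the sequence of (X, Y) vertices; enclosed area = 22.23 mm².

22.23 mm²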